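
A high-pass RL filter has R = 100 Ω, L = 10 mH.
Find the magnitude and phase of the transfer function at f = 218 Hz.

Step 1 — Angular frequency: ω = 2π·218 = 1370 rad/s.
Step 2 — Transfer function: H(jω) = jωL/(R + jωL).
Step 3 — Numerator jωL = j·13.7; denominator R + jωL = 100 + j13.7.
Step 4 — H = 0.01842 + j0.1345.
Step 5 — Magnitude: |H| = 0.1357 (-17.3 dB); phase: φ = 82.2°.

|H| = 0.1357 (-17.3 dB), φ = 82.2°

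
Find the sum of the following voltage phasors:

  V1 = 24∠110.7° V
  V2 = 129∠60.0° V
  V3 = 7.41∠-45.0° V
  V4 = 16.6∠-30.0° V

Step 1 — Convert each phasor to rectangular form:
  V1 = 24·(cos(110.7°) + j·sin(110.7°)) = -8.483 + j22.45 V
  V2 = 129·(cos(60.0°) + j·sin(60.0°)) = 64.5 + j111.7 V
  V3 = 7.41·(cos(-45.0°) + j·sin(-45.0°)) = 5.24 - j5.24 V
  V4 = 16.6·(cos(-30.0°) + j·sin(-30.0°)) = 14.38 - j8.3 V
Step 2 — Sum components: V_total = 75.63 + j120.6 V.
Step 3 — Convert to polar: |V_total| = 142.4 V, ∠V_total = 57.9°.

V_total = 142.4∠57.9° V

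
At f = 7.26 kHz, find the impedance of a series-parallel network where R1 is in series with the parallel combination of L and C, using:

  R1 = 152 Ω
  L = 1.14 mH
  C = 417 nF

Step 1 — Angular frequency: ω = 2π·f = 2π·7260 = 4.562e+04 rad/s.
Step 2 — Component impedances:
  R1: Z = R = 152 Ω
  L: Z = jωL = j·4.562e+04·0.00114 = 0 + j52 Ω
  C: Z = 1/(jωC) = -j/(ω·C) = 0 - j52.57 Ω
Step 3 — Parallel branch: L || C = 1/(1/L + 1/C) = 0 + j4805 Ω.
Step 4 — Series with R1: Z_total = R1 + (L || C) = 152 + j4805 Ω = 4807∠88.2° Ω.

Z = 152 + j4805 Ω = 4807∠88.2° Ω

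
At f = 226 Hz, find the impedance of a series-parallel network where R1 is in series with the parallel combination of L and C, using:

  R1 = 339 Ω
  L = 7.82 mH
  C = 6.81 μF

Step 1 — Angular frequency: ω = 2π·f = 2π·226 = 1420 rad/s.
Step 2 — Component impedances:
  R1: Z = R = 339 Ω
  L: Z = jωL = j·1420·0.00782 = 0 + j11.1 Ω
  C: Z = 1/(jωC) = -j/(ω·C) = 0 - j103.4 Ω
Step 3 — Parallel branch: L || C = 1/(1/L + 1/C) = 0 + j12.44 Ω.
Step 4 — Series with R1: Z_total = R1 + (L || C) = 339 + j12.44 Ω = 339.2∠2.1° Ω.

Z = 339 + j12.44 Ω = 339.2∠2.1° Ω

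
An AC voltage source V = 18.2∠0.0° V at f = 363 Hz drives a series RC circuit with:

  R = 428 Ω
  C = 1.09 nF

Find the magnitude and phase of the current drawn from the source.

Step 1 — Angular frequency: ω = 2π·f = 2π·363 = 2281 rad/s.
Step 2 — Component impedances:
  R: Z = R = 428 Ω
  C: Z = 1/(jωC) = -j/(ω·C) = 0 - j4.022e+05 Ω
Step 3 — Series combination: Z_total = R + C = 428 - j4.022e+05 Ω = 4.022e+05∠-89.9° Ω.
Step 4 — Source phasor: V = 18.2∠0.0° V = 18.2 V.
Step 5 — Ohm's law: I = V / Z_total = (18.2) / (428 - j4.022e+05) = 4.814e-08 + j4.525e-05 A.
Step 6 — Convert to polar: |I| = 4.525e-05 A, ∠I = 89.9°.

I = 4.525e-05∠89.9° A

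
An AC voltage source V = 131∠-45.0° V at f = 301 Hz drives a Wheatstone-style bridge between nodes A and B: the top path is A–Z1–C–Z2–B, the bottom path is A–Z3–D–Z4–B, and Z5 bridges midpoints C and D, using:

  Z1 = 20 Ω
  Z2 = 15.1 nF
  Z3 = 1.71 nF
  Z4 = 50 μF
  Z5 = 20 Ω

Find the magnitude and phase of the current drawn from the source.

Step 1 — Angular frequency: ω = 2π·f = 2π·301 = 1891 rad/s.
Step 2 — Component impedances:
  Z1: Z = R = 20 Ω
  Z2: Z = 1/(jωC) = -j/(ω·C) = 0 - j3.502e+04 Ω
  Z3: Z = 1/(jωC) = -j/(ω·C) = 0 - j3.092e+05 Ω
  Z4: Z = 1/(jωC) = -j/(ω·C) = 0 - j10.58 Ω
  Z5: Z = R = 20 Ω
Step 3 — Bridge requires nodal analysis (the Z5 bridge couples midpoints C and D, so the two paths cannot be reduced to a simple series/parallel combination). Setting node B to ground and injecting 1 A at node A, the 3-node admittance system at A, C, D solves to V_A = Z_AB = 39.99 - j10.59 Ω = 41.37∠-14.8° Ω.
Step 4 — Source phasor: V = 131∠-45.0° V = 92.63 - j92.63 V.
Step 5 — Ohm's law: I = V / Z_total = (92.63 - j92.63) / (39.99 - j10.59) = 2.738 - j1.592 A.
Step 6 — Convert to polar: |I| = 3.167 A, ∠I = -30.2°.

I = 3.167∠-30.2° A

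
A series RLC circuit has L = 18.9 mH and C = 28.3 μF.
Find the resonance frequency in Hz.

Step 1 — Resonance condition Im(Z)=0 gives ω₀ = 1/√(LC).
Step 2 — ω₀ = 1/√(0.0189·2.83e-05) = 1367 rad/s.
Step 3 — f₀ = ω₀/(2π) = 217.6 Hz.

f₀ = 217.6 Hz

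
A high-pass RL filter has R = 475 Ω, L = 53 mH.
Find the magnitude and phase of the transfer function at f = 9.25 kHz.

Step 1 — Angular frequency: ω = 2π·9250 = 5.812e+04 rad/s.
Step 2 — Transfer function: H(jω) = jωL/(R + jωL).
Step 3 — Numerator jωL = j·3080; denominator R + jωL = 475 + j3080.
Step 4 — H = 0.9768 + j0.1506.
Step 5 — Magnitude: |H| = 0.9883 (-0.1 dB); phase: φ = 8.8°.

|H| = 0.9883 (-0.1 dB), φ = 8.8°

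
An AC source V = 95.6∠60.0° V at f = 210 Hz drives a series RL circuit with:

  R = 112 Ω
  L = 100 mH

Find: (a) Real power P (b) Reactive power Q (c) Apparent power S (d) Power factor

Step 1 — Angular frequency: ω = 2π·f = 2π·210 = 1319 rad/s.
Step 2 — Component impedances:
  R: Z = R = 112 Ω
  L: Z = jωL = j·1319·0.1 = 0 + j131.9 Ω
Step 3 — Series combination: Z_total = R + L = 112 + j131.9 Ω = 173.1∠49.7° Ω.
Step 4 — Source phasor: V = 95.6∠60.0° V = 47.8 + j82.79 V.
Step 5 — Current: I = V / Z = 0.5434 + j0.09901 A = 0.5524∠10.3° A.
Step 6 — Complex power: S = V·I* = 34.17 + j40.26 VA.
Step 7 — Real power: P = Re(S) = 34.17 W.
Step 8 — Reactive power: Q = Im(S) = 40.26 VAR.
Step 9 — Apparent power: |S| = 52.81 VA.
Step 10 — Power factor: PF = P/|S| = 0.6471 (lagging).

(a) P = 34.17 W  (b) Q = 40.26 VAR  (c) S = 52.81 VA  (d) PF = 0.6471 (lagging)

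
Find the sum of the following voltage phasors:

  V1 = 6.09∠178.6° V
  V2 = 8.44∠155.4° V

Step 1 — Convert each phasor to rectangular form:
  V1 = 6.09·(cos(178.6°) + j·sin(178.6°)) = -6.088 + j0.1488 V
  V2 = 8.44·(cos(155.4°) + j·sin(155.4°)) = -7.674 + j3.513 V
Step 2 — Sum components: V_total = -13.76 + j3.662 V.
Step 3 — Convert to polar: |V_total| = 14.24 V, ∠V_total = 165.1°.

V_total = 14.24∠165.1° V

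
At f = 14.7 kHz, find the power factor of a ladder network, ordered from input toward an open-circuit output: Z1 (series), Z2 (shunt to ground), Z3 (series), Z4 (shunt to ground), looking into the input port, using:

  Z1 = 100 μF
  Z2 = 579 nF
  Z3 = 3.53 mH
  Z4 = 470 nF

Step 1 — Angular frequency: ω = 2π·f = 2π·1.47e+04 = 9.236e+04 rad/s.
Step 2 — Component impedances:
  Z1: Z = 1/(jωC) = -j/(ω·C) = 0 - j0.1083 Ω
  Z2: Z = 1/(jωC) = -j/(ω·C) = 0 - j18.7 Ω
  Z3: Z = jωL = j·9.236e+04·0.00353 = 0 + j326 Ω
  Z4: Z = 1/(jωC) = -j/(ω·C) = 0 - j23.04 Ω
Step 3 — Ladder network (open output): work backward from the far end, alternating series and parallel combinations. Z_in = 0 - j20.04 Ω = 20.04∠-90.0° Ω.
Step 4 — Power factor: PF = cos(φ) = Re(Z)/|Z| = 0/20.04 = 0.
Step 5 — Type: Im(Z) = -20.04 ⇒ leading (phase φ = -90.0°).

PF = 0 (leading, φ = -90.0°)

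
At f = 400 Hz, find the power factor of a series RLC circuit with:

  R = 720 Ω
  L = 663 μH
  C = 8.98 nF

Step 1 — Angular frequency: ω = 2π·f = 2π·400 = 2513 rad/s.
Step 2 — Component impedances:
  R: Z = R = 720 Ω
  L: Z = jωL = j·2513·0.000663 = 0 + j1.666 Ω
  C: Z = 1/(jωC) = -j/(ω·C) = 0 - j4.431e+04 Ω
Step 3 — Series combination: Z_total = R + L + C = 720 - j4.431e+04 Ω = 4.431e+04∠-89.1° Ω.
Step 4 — Power factor: PF = cos(φ) = Re(Z)/|Z| = 720/4.431e+04 = 0.01625.
Step 5 — Type: Im(Z) = -4.431e+04 ⇒ leading (phase φ = -89.1°).

PF = 0.01625 (leading, φ = -89.1°)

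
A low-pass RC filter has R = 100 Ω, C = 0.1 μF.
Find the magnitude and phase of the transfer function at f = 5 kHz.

Step 1 — Angular frequency: ω = 2π·5000 = 3.142e+04 rad/s.
Step 2 — Transfer function: H(jω) = 1/(1 + jωRC).
Step 3 — Denominator: 1 + jωRC = 1 + j·3.142e+04·100·1e-07 = 1 + j0.3142.
Step 4 — H = 0.9102 - j0.2859.
Step 5 — Magnitude: |H| = 0.954 (-0.4 dB); phase: φ = -17.4°.

|H| = 0.954 (-0.4 dB), φ = -17.4°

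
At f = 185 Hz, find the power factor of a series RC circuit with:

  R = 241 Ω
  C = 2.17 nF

Step 1 — Angular frequency: ω = 2π·f = 2π·185 = 1162 rad/s.
Step 2 — Component impedances:
  R: Z = R = 241 Ω
  C: Z = 1/(jωC) = -j/(ω·C) = 0 - j3.965e+05 Ω
Step 3 — Series combination: Z_total = R + C = 241 - j3.965e+05 Ω = 3.965e+05∠-90.0° Ω.
Step 4 — Power factor: PF = cos(φ) = Re(Z)/|Z| = 241/3.9645e+05 = 0.0006079.
Step 5 — Type: Im(Z) = -3.965e+05 ⇒ leading (phase φ = -90.0°).

PF = 0.0006079 (leading, φ = -90.0°)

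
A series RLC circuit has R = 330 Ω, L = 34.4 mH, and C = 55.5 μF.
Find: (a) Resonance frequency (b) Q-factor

Step 1 — Resonance condition Im(Z)=0 gives ω₀ = 1/√(LC).
Step 2 — ω₀ = 1/√(0.0344·5.55e-05) = 723.7 rad/s.
Step 3 — f₀ = ω₀/(2π) = 115.2 Hz.
Step 4 — Series Q: Q = ω₀L/R = 723.7·0.0344/330 = 0.07544.

(a) f₀ = 115.2 Hz  (b) Q = 0.07544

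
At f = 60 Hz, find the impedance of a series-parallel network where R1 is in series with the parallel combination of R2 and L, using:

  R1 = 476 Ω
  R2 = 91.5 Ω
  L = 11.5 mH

Step 1 — Angular frequency: ω = 2π·f = 2π·60 = 377 rad/s.
Step 2 — Component impedances:
  R1: Z = R = 476 Ω
  R2: Z = R = 91.5 Ω
  L: Z = jωL = j·377·0.0115 = 0 + j4.335 Ω
Step 3 — Parallel branch: R2 || L = 1/(1/R2 + 1/L) = 0.205 + j4.326 Ω.
Step 4 — Series with R1: Z_total = R1 + (R2 || L) = 476.2 + j4.326 Ω = 476.2∠0.5° Ω.

Z = 476.2 + j4.326 Ω = 476.2∠0.5° Ω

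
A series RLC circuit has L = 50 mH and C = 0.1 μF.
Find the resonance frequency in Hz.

Step 1 — Resonance condition Im(Z)=0 gives ω₀ = 1/√(LC).
Step 2 — ω₀ = 1/√(0.05·1e-07) = 1.414e+04 rad/s.
Step 3 — f₀ = ω₀/(2π) = 2251 Hz.

f₀ = 2251 Hz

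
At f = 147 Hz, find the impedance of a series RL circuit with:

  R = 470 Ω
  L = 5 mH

Step 1 — Angular frequency: ω = 2π·f = 2π·147 = 923.6 rad/s.
Step 2 — Component impedances:
  R: Z = R = 470 Ω
  L: Z = jωL = j·923.6·0.005 = 0 + j4.618 Ω
Step 3 — Series combination: Z_total = R + L = 470 + j4.618 Ω = 470∠0.6° Ω.

Z = 470 + j4.618 Ω = 470∠0.6° Ω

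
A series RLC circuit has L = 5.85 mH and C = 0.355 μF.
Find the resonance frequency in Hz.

Step 1 — Resonance condition Im(Z)=0 gives ω₀ = 1/√(LC).
Step 2 — ω₀ = 1/√(0.00585·3.55e-07) = 2.194e+04 rad/s.
Step 3 — f₀ = ω₀/(2π) = 3492 Hz.

f₀ = 3492 Hz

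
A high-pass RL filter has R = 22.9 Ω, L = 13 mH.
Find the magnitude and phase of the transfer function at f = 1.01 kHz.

Step 1 — Angular frequency: ω = 2π·1010 = 6346 rad/s.
Step 2 — Transfer function: H(jω) = jωL/(R + jωL).
Step 3 — Numerator jωL = j·82.5; denominator R + jωL = 22.9 + j82.5.
Step 4 — H = 0.9285 + j0.2577.
Step 5 — Magnitude: |H| = 0.9636 (-0.3 dB); phase: φ = 15.5°.

|H| = 0.9636 (-0.3 dB), φ = 15.5°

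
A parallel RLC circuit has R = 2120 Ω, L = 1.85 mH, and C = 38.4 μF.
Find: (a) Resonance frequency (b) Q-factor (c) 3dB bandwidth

Step 1 — Resonance: ω₀ = 1/√(LC) = 1/√(0.00185·3.84e-05) = 3752 rad/s.
Step 2 — f₀ = ω₀/(2π) = 597.1 Hz.
Step 3 — Parallel Q: Q = R/(ω₀L) = 2120/(3752·0.00185) = 305.4.
Step 4 — Bandwidth: Δω = ω₀/Q = 12.28 rad/s; BW = Δω/(2π) = 1.955 Hz.

(a) f₀ = 597.1 Hz  (b) Q = 305.4  (c) BW = 1.955 Hz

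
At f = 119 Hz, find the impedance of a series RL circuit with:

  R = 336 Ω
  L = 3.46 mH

Step 1 — Angular frequency: ω = 2π·f = 2π·119 = 747.7 rad/s.
Step 2 — Component impedances:
  R: Z = R = 336 Ω
  L: Z = jωL = j·747.7·0.00346 = 0 + j2.587 Ω
Step 3 — Series combination: Z_total = R + L = 336 + j2.587 Ω = 336∠0.4° Ω.

Z = 336 + j2.587 Ω = 336∠0.4° Ω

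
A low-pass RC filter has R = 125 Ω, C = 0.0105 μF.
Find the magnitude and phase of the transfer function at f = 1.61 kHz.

Step 1 — Angular frequency: ω = 2π·1610 = 1.012e+04 rad/s.
Step 2 — Transfer function: H(jω) = 1/(1 + jωRC).
Step 3 — Denominator: 1 + jωRC = 1 + j·1.012e+04·125·1.05e-08 = 1 + j0.01328.
Step 4 — H = 0.9998 - j0.01327.
Step 5 — Magnitude: |H| = 0.9999 (-0.0 dB); phase: φ = -0.8°.

|H| = 0.9999 (-0.0 dB), φ = -0.8°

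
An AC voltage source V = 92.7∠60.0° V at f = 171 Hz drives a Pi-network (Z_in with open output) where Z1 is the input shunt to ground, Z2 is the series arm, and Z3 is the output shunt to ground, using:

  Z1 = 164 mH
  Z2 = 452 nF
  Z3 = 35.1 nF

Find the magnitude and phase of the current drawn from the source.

Step 1 — Angular frequency: ω = 2π·f = 2π·171 = 1074 rad/s.
Step 2 — Component impedances:
  Z1: Z = jωL = j·1074·0.164 = 0 + j176.2 Ω
  Z2: Z = 1/(jωC) = -j/(ω·C) = 0 - j2059 Ω
  Z3: Z = 1/(jωC) = -j/(ω·C) = 0 - j2.652e+04 Ω
Step 3 — With open output, the series arm Z2 and the output shunt Z3 appear in series to ground: Z2 + Z3 = 0 - j2.858e+04 Ω.
Step 4 — Parallel with input shunt Z1: Z_in = Z1 || (Z2 + Z3) = 0 + j177.3 Ω = 177.3∠90.0° Ω.
Step 5 — Source phasor: V = 92.7∠60.0° V = 46.35 + j80.28 V.
Step 6 — Ohm's law: I = V / Z_total = (46.35 + j80.28) / (0 + j177.3) = 0.4528 - j0.2614 A.
Step 7 — Convert to polar: |I| = 0.5228 A, ∠I = -30.0°.

I = 0.5228∠-30.0° A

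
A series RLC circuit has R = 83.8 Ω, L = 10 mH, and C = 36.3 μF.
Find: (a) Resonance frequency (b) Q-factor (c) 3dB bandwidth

Step 1 — Resonance: ω₀ = 1/√(LC) = 1/√(0.01·3.63e-05) = 1660 rad/s.
Step 2 — f₀ = ω₀/(2π) = 264.2 Hz.
Step 3 — Series Q: Q = ω₀L/R = 1660·0.01/83.8 = 0.1981.
Step 4 — Bandwidth: Δω = ω₀/Q = 8380 rad/s; BW = Δω/(2π) = 1334 Hz.

(a) f₀ = 264.2 Hz  (b) Q = 0.1981  (c) BW = 1334 Hz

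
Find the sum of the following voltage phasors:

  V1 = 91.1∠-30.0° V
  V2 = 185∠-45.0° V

Step 1 — Convert each phasor to rectangular form:
  V1 = 91.1·(cos(-30.0°) + j·sin(-30.0°)) = 78.89 - j45.55 V
  V2 = 185·(cos(-45.0°) + j·sin(-45.0°)) = 130.8 - j130.8 V
Step 2 — Sum components: V_total = 209.7 - j176.4 V.
Step 3 — Convert to polar: |V_total| = 274 V, ∠V_total = -40.1°.

V_total = 274∠-40.1° V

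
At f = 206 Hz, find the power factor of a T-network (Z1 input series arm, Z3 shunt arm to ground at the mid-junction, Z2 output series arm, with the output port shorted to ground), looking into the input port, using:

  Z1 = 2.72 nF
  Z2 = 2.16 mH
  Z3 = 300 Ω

Step 1 — Angular frequency: ω = 2π·f = 2π·206 = 1294 rad/s.
Step 2 — Component impedances:
  Z1: Z = 1/(jωC) = -j/(ω·C) = 0 - j2.84e+05 Ω
  Z2: Z = jωL = j·1294·0.00216 = 0 + j2.796 Ω
  Z3: Z = R = 300 Ω
Step 3 — With the output port shorted to ground, the output series arm Z2 runs from the junction to ground; the shunt arm Z3 also runs from the junction to ground. They appear in parallel: Z3 || Z2 = 0.02605 + j2.796 Ω.
Step 4 — Series with input arm Z1: Z_in = Z1 + (Z3 || Z2) = 0.02605 - j2.84e+05 Ω = 2.84e+05∠-90.0° Ω.
Step 5 — Power factor: PF = cos(φ) = Re(Z)/|Z| = 0.026052/2.8404e+05 = 9.172e-08.
Step 6 — Type: Im(Z) = -2.84e+05 ⇒ leading (phase φ = -90.0°).

PF = 9.172e-08 (leading, φ = -90.0°)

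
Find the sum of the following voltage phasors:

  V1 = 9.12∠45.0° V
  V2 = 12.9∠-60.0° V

Step 1 — Convert each phasor to rectangular form:
  V1 = 9.12·(cos(45.0°) + j·sin(45.0°)) = 6.449 + j6.449 V
  V2 = 12.9·(cos(-60.0°) + j·sin(-60.0°)) = 6.45 - j11.17 V
Step 2 — Sum components: V_total = 12.9 - j4.723 V.
Step 3 — Convert to polar: |V_total| = 13.74 V, ∠V_total = -20.1°.

V_total = 13.74∠-20.1° V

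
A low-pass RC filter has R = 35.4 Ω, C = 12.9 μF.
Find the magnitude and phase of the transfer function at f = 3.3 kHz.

Step 1 — Angular frequency: ω = 2π·3300 = 2.073e+04 rad/s.
Step 2 — Transfer function: H(jω) = 1/(1 + jωRC).
Step 3 — Denominator: 1 + jωRC = 1 + j·2.073e+04·35.4·1.29e-05 = 1 + j9.469.
Step 4 — H = 0.01103 - j0.1044.
Step 5 — Magnitude: |H| = 0.105 (-19.6 dB); phase: φ = -84.0°.

|H| = 0.105 (-19.6 dB), φ = -84.0°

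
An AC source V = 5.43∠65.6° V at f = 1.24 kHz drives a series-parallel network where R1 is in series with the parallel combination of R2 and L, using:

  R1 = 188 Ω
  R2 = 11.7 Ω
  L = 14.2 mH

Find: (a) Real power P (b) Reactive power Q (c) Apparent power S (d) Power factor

Step 1 — Angular frequency: ω = 2π·f = 2π·1240 = 7791 rad/s.
Step 2 — Component impedances:
  R1: Z = R = 188 Ω
  R2: Z = R = 11.7 Ω
  L: Z = jωL = j·7791·0.0142 = 0 + j110.6 Ω
Step 3 — Parallel branch: R2 || L = 1/(1/R2 + 1/L) = 11.57 + j1.224 Ω.
Step 4 — Series with R1: Z_total = R1 + (R2 || L) = 199.6 + j1.224 Ω = 199.6∠0.4° Ω.
Step 5 — Source phasor: V = 5.43∠65.6° V = 2.243 + j4.945 V.
Step 6 — Current: I = V / Z = 0.01139 + j0.02471 A = 0.02721∠65.2° A.
Step 7 — Complex power: S = V·I* = 0.1477 + j0.0009058 VA.
Step 8 — Real power: P = Re(S) = 0.1477 W.
Step 9 — Reactive power: Q = Im(S) = 0.0009058 VAR.
Step 10 — Apparent power: |S| = 0.1477 VA.
Step 11 — Power factor: PF = P/|S| = 1 (lagging).

(a) P = 0.1477 W  (b) Q = 0.0009058 VAR  (c) S = 0.1477 VA  (d) PF = 1 (lagging)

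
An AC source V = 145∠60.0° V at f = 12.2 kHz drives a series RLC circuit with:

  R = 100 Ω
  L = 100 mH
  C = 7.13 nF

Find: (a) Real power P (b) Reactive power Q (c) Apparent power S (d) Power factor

Step 1 — Angular frequency: ω = 2π·f = 2π·1.22e+04 = 7.665e+04 rad/s.
Step 2 — Component impedances:
  R: Z = R = 100 Ω
  L: Z = jωL = j·7.665e+04·0.1 = 0 + j7665 Ω
  C: Z = 1/(jωC) = -j/(ω·C) = 0 - j1830 Ω
Step 3 — Series combination: Z_total = R + L + C = 100 + j5836 Ω = 5837∠89.0° Ω.
Step 4 — Source phasor: V = 145∠60.0° V = 72.5 + j125.6 V.
Step 5 — Current: I = V / Z = 0.02172 - j0.01205 A = 0.02484∠-29.0° A.
Step 6 — Complex power: S = V·I* = 0.06172 + j3.602 VA.
Step 7 — Real power: P = Re(S) = 0.06172 W.
Step 8 — Reactive power: Q = Im(S) = 3.602 VAR.
Step 9 — Apparent power: |S| = 3.602 VA.
Step 10 — Power factor: PF = P/|S| = 0.01713 (lagging).

(a) P = 0.06172 W  (b) Q = 3.602 VAR  (c) S = 3.602 VA  (d) PF = 0.01713 (lagging)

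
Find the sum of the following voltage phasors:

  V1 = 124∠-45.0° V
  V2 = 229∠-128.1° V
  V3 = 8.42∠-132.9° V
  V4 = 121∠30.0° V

Step 1 — Convert each phasor to rectangular form:
  V1 = 124·(cos(-45.0°) + j·sin(-45.0°)) = 87.68 - j87.68 V
  V2 = 229·(cos(-128.1°) + j·sin(-128.1°)) = -141.3 - j180.2 V
  V3 = 8.42·(cos(-132.9°) + j·sin(-132.9°)) = -5.732 - j6.168 V
  V4 = 121·(cos(30.0°) + j·sin(30.0°)) = 104.8 + j60.5 V
Step 2 — Sum components: V_total = 45.44 - j213.6 V.
Step 3 — Convert to polar: |V_total| = 218.3 V, ∠V_total = -78.0°.

V_total = 218.3∠-78.0° V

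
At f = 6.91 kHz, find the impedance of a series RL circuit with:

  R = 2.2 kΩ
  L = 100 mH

Step 1 — Angular frequency: ω = 2π·f = 2π·6910 = 4.342e+04 rad/s.
Step 2 — Component impedances:
  R: Z = R = 2200 Ω
  L: Z = jωL = j·4.342e+04·0.1 = 0 + j4342 Ω
Step 3 — Series combination: Z_total = R + L = 2200 + j4342 Ω = 4867∠63.1° Ω.

Z = 2200 + j4342 Ω = 4867∠63.1° Ω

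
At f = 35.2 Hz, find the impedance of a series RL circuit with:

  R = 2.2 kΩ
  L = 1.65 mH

Step 1 — Angular frequency: ω = 2π·f = 2π·35.2 = 221.2 rad/s.
Step 2 — Component impedances:
  R: Z = R = 2200 Ω
  L: Z = jωL = j·221.2·0.00165 = 0 + j0.3649 Ω
Step 3 — Series combination: Z_total = R + L = 2200 + j0.3649 Ω = 2200∠0.0° Ω.

Z = 2200 + j0.3649 Ω = 2200∠0.0° Ω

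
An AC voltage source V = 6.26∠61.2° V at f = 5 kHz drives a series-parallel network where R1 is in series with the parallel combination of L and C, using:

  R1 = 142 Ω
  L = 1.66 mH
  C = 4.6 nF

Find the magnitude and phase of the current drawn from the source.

Step 1 — Angular frequency: ω = 2π·f = 2π·5000 = 3.142e+04 rad/s.
Step 2 — Component impedances:
  R1: Z = R = 142 Ω
  L: Z = jωL = j·3.142e+04·0.00166 = 0 + j52.15 Ω
  C: Z = 1/(jωC) = -j/(ω·C) = 0 - j6920 Ω
Step 3 — Parallel branch: L || C = 1/(1/L + 1/C) = 0 + j52.55 Ω.
Step 4 — Series with R1: Z_total = R1 + (L || C) = 142 + j52.55 Ω = 151.4∠20.3° Ω.
Step 5 — Source phasor: V = 6.26∠61.2° V = 3.016 + j5.486 V.
Step 6 — Ohm's law: I = V / Z_total = (3.016 + j5.486) / (142 + j52.55) = 0.03125 + j0.02707 A.
Step 7 — Convert to polar: |I| = 0.04134 A, ∠I = 40.9°.

I = 0.04134∠40.9° A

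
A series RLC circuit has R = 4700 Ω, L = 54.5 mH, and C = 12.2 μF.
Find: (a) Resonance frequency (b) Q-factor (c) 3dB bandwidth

Step 1 — Resonance: ω₀ = 1/√(LC) = 1/√(0.0545·1.22e-05) = 1226 rad/s.
Step 2 — f₀ = ω₀/(2π) = 195.2 Hz.
Step 3 — Series Q: Q = ω₀L/R = 1226·0.0545/4700 = 0.01422.
Step 4 — Bandwidth: Δω = ω₀/Q = 8.624e+04 rad/s; BW = Δω/(2π) = 1.373e+04 Hz.

(a) f₀ = 195.2 Hz  (b) Q = 0.01422  (c) BW = 1.373e+04 Hz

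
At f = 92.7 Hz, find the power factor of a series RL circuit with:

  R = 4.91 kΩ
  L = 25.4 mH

Step 1 — Angular frequency: ω = 2π·f = 2π·92.7 = 582.5 rad/s.
Step 2 — Component impedances:
  R: Z = R = 4910 Ω
  L: Z = jωL = j·582.5·0.0254 = 0 + j14.79 Ω
Step 3 — Series combination: Z_total = R + L = 4910 + j14.79 Ω = 4910∠0.2° Ω.
Step 4 — Power factor: PF = cos(φ) = Re(Z)/|Z| = 4910/4910 = 1.
Step 5 — Type: Im(Z) = 14.79 ⇒ lagging (phase φ = 0.2°).

PF = 1 (lagging, φ = 0.2°)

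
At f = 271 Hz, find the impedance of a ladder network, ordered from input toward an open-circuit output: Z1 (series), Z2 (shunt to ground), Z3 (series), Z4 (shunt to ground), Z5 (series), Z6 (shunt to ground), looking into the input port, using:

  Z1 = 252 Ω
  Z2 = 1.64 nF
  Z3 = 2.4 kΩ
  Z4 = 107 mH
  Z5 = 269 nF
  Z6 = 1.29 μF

Step 1 — Angular frequency: ω = 2π·f = 2π·271 = 1703 rad/s.
Step 2 — Component impedances:
  Z1: Z = R = 252 Ω
  Z2: Z = 1/(jωC) = -j/(ω·C) = 0 - j3.581e+05 Ω
  Z3: Z = R = 2400 Ω
  Z4: Z = jωL = j·1703·0.107 = 0 + j182.2 Ω
  Z5: Z = 1/(jωC) = -j/(ω·C) = 0 - j2183 Ω
  Z6: Z = 1/(jωC) = -j/(ω·C) = 0 - j455.3 Ω
Step 3 — Ladder network (open output): work backward from the far end, alternating series and parallel combinations. Z_in = 2655 + j179.7 Ω = 2661∠3.9° Ω.

Z = 2655 + j179.7 Ω = 2661∠3.9° Ω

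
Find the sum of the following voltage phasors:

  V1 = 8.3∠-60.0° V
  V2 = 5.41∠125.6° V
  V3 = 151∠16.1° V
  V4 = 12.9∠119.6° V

Step 1 — Convert each phasor to rectangular form:
  V1 = 8.3·(cos(-60.0°) + j·sin(-60.0°)) = 4.15 - j7.188 V
  V2 = 5.41·(cos(125.6°) + j·sin(125.6°)) = -3.149 + j4.399 V
  V3 = 151·(cos(16.1°) + j·sin(16.1°)) = 145.1 + j41.87 V
  V4 = 12.9·(cos(119.6°) + j·sin(119.6°)) = -6.372 + j11.22 V
Step 2 — Sum components: V_total = 139.7 + j50.3 V.
Step 3 — Convert to polar: |V_total| = 148.5 V, ∠V_total = 19.8°.

V_total = 148.5∠19.8° V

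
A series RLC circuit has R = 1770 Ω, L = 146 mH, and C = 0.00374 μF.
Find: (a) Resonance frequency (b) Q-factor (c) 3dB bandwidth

Step 1 — Resonance: ω₀ = 1/√(LC) = 1/√(0.146·3.74e-09) = 4.279e+04 rad/s.
Step 2 — f₀ = ω₀/(2π) = 6811 Hz.
Step 3 — Series Q: Q = ω₀L/R = 4.279e+04·0.146/1770 = 3.53.
Step 4 — Bandwidth: Δω = ω₀/Q = 1.212e+04 rad/s; BW = Δω/(2π) = 1929 Hz.

(a) f₀ = 6811 Hz  (b) Q = 3.53  (c) BW = 1929 Hz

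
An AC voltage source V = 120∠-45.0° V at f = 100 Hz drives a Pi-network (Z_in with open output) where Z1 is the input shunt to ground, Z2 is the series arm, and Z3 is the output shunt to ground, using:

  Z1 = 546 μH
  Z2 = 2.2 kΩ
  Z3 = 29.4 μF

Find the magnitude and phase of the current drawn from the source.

Step 1 — Angular frequency: ω = 2π·f = 2π·100 = 628.3 rad/s.
Step 2 — Component impedances:
  Z1: Z = jωL = j·628.3·0.000546 = 0 + j0.3431 Ω
  Z2: Z = R = 2200 Ω
  Z3: Z = 1/(jωC) = -j/(ω·C) = 0 - j54.13 Ω
Step 3 — With open output, the series arm Z2 and the output shunt Z3 appear in series to ground: Z2 + Z3 = 2200 - j54.13 Ω.
Step 4 — Parallel with input shunt Z1: Z_in = Z1 || (Z2 + Z3) = 5.346e-05 + j0.3431 Ω = 0.3431∠90.0° Ω.
Step 5 — Source phasor: V = 120∠-45.0° V = 84.85 - j84.85 V.
Step 6 — Ohm's law: I = V / Z_total = (84.85 - j84.85) / (5.346e-05 + j0.3431) = -247.3 - j247.4 A.
Step 7 — Convert to polar: |I| = 349.8 A, ∠I = -135.0°.

I = 349.8∠-135.0° A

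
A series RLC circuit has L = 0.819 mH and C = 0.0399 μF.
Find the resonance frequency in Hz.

Step 1 — Resonance condition Im(Z)=0 gives ω₀ = 1/√(LC).
Step 2 — ω₀ = 1/√(0.000819·3.99e-08) = 1.749e+05 rad/s.
Step 3 — f₀ = ω₀/(2π) = 2.784e+04 Hz.

f₀ = 2.784e+04 Hz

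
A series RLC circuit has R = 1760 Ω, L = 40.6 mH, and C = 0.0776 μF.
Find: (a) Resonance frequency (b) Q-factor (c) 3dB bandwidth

Step 1 — Resonance condition Im(Z)=0 gives ω₀ = 1/√(LC).
Step 2 — ω₀ = 1/√(0.0406·7.76e-08) = 1.782e+04 rad/s.
Step 3 — f₀ = ω₀/(2π) = 2835 Hz.
Step 4 — Series Q: Q = ω₀L/R = 1.782e+04·0.0406/1760 = 0.411.
Step 5 — 3dB bandwidth: Δω = ω₀/Q = 4.335e+04 rad/s; BW = Δω/(2π) = 6899 Hz.

(a) f₀ = 2835 Hz  (b) Q = 0.411  (c) BW = 6899 Hz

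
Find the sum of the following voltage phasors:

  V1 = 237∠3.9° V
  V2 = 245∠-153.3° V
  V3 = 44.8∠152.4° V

Step 1 — Convert each phasor to rectangular form:
  V1 = 237·(cos(3.9°) + j·sin(3.9°)) = 236.5 + j16.12 V
  V2 = 245·(cos(-153.3°) + j·sin(-153.3°)) = -218.9 - j110.1 V
  V3 = 44.8·(cos(152.4°) + j·sin(152.4°)) = -39.7 + j20.76 V
Step 2 — Sum components: V_total = -22.13 - j73.21 V.
Step 3 — Convert to polar: |V_total| = 76.48 V, ∠V_total = -106.8°.

V_total = 76.48∠-106.8° V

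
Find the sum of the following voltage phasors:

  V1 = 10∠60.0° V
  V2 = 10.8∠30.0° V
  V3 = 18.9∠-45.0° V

Step 1 — Convert each phasor to rectangular form:
  V1 = 10·(cos(60.0°) + j·sin(60.0°)) = 5 + j8.66 V
  V2 = 10.8·(cos(30.0°) + j·sin(30.0°)) = 9.353 + j5.4 V
  V3 = 18.9·(cos(-45.0°) + j·sin(-45.0°)) = 13.36 - j13.36 V
Step 2 — Sum components: V_total = 27.72 + j0.6959 V.
Step 3 — Convert to polar: |V_total| = 27.73 V, ∠V_total = 1.4°.

V_total = 27.73∠1.4° V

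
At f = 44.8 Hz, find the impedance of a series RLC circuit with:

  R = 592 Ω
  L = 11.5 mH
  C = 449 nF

Step 1 — Angular frequency: ω = 2π·f = 2π·44.8 = 281.5 rad/s.
Step 2 — Component impedances:
  R: Z = R = 592 Ω
  L: Z = jωL = j·281.5·0.0115 = 0 + j3.237 Ω
  C: Z = 1/(jωC) = -j/(ω·C) = 0 - j7912 Ω
Step 3 — Series combination: Z_total = R + L + C = 592 - j7909 Ω = 7931∠-85.7° Ω.

Z = 592 - j7909 Ω = 7931∠-85.7° Ω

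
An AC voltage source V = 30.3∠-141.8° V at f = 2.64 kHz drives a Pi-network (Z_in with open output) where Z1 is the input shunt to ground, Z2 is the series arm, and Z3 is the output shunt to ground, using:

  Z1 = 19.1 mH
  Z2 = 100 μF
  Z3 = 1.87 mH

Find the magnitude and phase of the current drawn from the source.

Step 1 — Angular frequency: ω = 2π·f = 2π·2640 = 1.659e+04 rad/s.
Step 2 — Component impedances:
  Z1: Z = jωL = j·1.659e+04·0.0191 = 0 + j316.8 Ω
  Z2: Z = 1/(jωC) = -j/(ω·C) = 0 - j0.6029 Ω
  Z3: Z = jωL = j·1.659e+04·0.00187 = 0 + j31.02 Ω
Step 3 — With open output, the series arm Z2 and the output shunt Z3 appear in series to ground: Z2 + Z3 = 0 + j30.42 Ω.
Step 4 — Parallel with input shunt Z1: Z_in = Z1 || (Z2 + Z3) = 0 + j27.75 Ω = 27.75∠90.0° Ω.
Step 5 — Source phasor: V = 30.3∠-141.8° V = -23.81 - j18.74 V.
Step 6 — Ohm's law: I = V / Z_total = (-23.81 - j18.74) / (0 + j27.75) = -0.6752 + j0.858 A.
Step 7 — Convert to polar: |I| = 1.092 A, ∠I = 128.2°.

I = 1.092∠128.2° A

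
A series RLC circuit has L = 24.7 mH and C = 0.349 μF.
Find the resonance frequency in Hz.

Step 1 — Resonance condition Im(Z)=0 gives ω₀ = 1/√(LC).
Step 2 — ω₀ = 1/√(0.0247·3.49e-07) = 1.077e+04 rad/s.
Step 3 — f₀ = ω₀/(2π) = 1714 Hz.

f₀ = 1714 Hz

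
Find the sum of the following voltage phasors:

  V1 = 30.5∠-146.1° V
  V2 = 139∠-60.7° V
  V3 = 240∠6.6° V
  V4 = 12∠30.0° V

Step 1 — Convert each phasor to rectangular form:
  V1 = 30.5·(cos(-146.1°) + j·sin(-146.1°)) = -25.32 - j17.01 V
  V2 = 139·(cos(-60.7°) + j·sin(-60.7°)) = 68.02 - j121.2 V
  V3 = 240·(cos(6.6°) + j·sin(6.6°)) = 238.4 + j27.58 V
  V4 = 12·(cos(30.0°) + j·sin(30.0°)) = 10.39 + j6 V
Step 2 — Sum components: V_total = 291.5 - j104.6 V.
Step 3 — Convert to polar: |V_total| = 309.7 V, ∠V_total = -19.7°.

V_total = 309.7∠-19.7° V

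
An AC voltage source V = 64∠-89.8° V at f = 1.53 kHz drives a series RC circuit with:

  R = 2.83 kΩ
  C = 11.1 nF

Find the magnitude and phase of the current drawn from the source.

Step 1 — Angular frequency: ω = 2π·f = 2π·1530 = 9613 rad/s.
Step 2 — Component impedances:
  R: Z = R = 2830 Ω
  C: Z = 1/(jωC) = -j/(ω·C) = 0 - j9371 Ω
Step 3 — Series combination: Z_total = R + C = 2830 - j9371 Ω = 9789∠-73.2° Ω.
Step 4 — Source phasor: V = 64∠-89.8° V = 0.2234 - j64 V.
Step 5 — Ohm's law: I = V / Z_total = (0.2234 - j64) / (2830 - j9371) = 0.006265 - j0.001868 A.
Step 6 — Convert to polar: |I| = 0.006538 A, ∠I = -16.6°.

I = 0.006538∠-16.6° A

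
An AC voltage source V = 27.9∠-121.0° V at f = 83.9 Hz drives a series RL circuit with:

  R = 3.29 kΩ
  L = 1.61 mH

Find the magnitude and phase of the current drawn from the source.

Step 1 — Angular frequency: ω = 2π·f = 2π·83.9 = 527.2 rad/s.
Step 2 — Component impedances:
  R: Z = R = 3290 Ω
  L: Z = jωL = j·527.2·0.00161 = 0 + j0.8487 Ω
Step 3 — Series combination: Z_total = R + L = 3290 + j0.8487 Ω = 3290∠0.0° Ω.
Step 4 — Source phasor: V = 27.9∠-121.0° V = -14.37 - j23.91 V.
Step 5 — Ohm's law: I = V / Z_total = (-14.37 - j23.91) / (3290 + j0.8487) = -0.00437 - j0.007268 A.
Step 6 — Convert to polar: |I| = 0.00848 A, ∠I = -121.0°.

I = 0.00848∠-121.0° A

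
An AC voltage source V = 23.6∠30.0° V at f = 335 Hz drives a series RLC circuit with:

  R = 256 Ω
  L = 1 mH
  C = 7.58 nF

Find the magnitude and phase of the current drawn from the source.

Step 1 — Angular frequency: ω = 2π·f = 2π·335 = 2105 rad/s.
Step 2 — Component impedances:
  R: Z = R = 256 Ω
  L: Z = jωL = j·2105·0.001 = 0 + j2.105 Ω
  C: Z = 1/(jωC) = -j/(ω·C) = 0 - j6.268e+04 Ω
Step 3 — Series combination: Z_total = R + L + C = 256 - j6.267e+04 Ω = 6.268e+04∠-89.8° Ω.
Step 4 — Source phasor: V = 23.6∠30.0° V = 20.44 + j11.8 V.
Step 5 — Ohm's law: I = V / Z_total = (20.44 + j11.8) / (256 - j6.267e+04) = -0.0001869 + j0.0003269 A.
Step 6 — Convert to polar: |I| = 0.0003765 A, ∠I = 119.8°.

I = 0.0003765∠119.8° A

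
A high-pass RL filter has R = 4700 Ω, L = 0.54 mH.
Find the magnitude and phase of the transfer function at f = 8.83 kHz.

Step 1 — Angular frequency: ω = 2π·8830 = 5.548e+04 rad/s.
Step 2 — Transfer function: H(jω) = jωL/(R + jωL).
Step 3 — Numerator jωL = j·29.96; denominator R + jωL = 4700 + j29.96.
Step 4 — H = 4.063e-05 + j0.006374.
Step 5 — Magnitude: |H| = 0.006374 (-43.9 dB); phase: φ = 89.6°.

|H| = 0.006374 (-43.9 dB), φ = 89.6°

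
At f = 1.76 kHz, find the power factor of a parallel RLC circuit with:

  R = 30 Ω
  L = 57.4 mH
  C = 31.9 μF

Step 1 — Angular frequency: ω = 2π·f = 2π·1760 = 1.106e+04 rad/s.
Step 2 — Component impedances:
  R: Z = R = 30 Ω
  L: Z = jωL = j·1.106e+04·0.0574 = 0 + j634.8 Ω
  C: Z = 1/(jωC) = -j/(ω·C) = 0 - j2.835 Ω
Step 3 — Parallel combination: 1/Z_total = 1/R + 1/L + 1/C; Z_total = 0.2679 - j2.822 Ω = 2.835∠-84.6° Ω.
Step 4 — Power factor: PF = cos(φ) = Re(Z)/|Z| = 0.26786/2.8347 = 0.09449.
Step 5 — Type: Im(Z) = -2.822 ⇒ leading (phase φ = -84.6°).

PF = 0.09449 (leading, φ = -84.6°)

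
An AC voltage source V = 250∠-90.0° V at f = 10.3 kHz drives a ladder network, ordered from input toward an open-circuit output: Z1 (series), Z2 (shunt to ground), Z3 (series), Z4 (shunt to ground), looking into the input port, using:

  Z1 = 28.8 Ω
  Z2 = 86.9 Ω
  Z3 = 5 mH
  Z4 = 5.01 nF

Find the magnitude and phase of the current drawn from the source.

Step 1 — Angular frequency: ω = 2π·f = 2π·1.03e+04 = 6.472e+04 rad/s.
Step 2 — Component impedances:
  Z1: Z = R = 28.8 Ω
  Z2: Z = R = 86.9 Ω
  Z3: Z = jωL = j·6.472e+04·0.005 = 0 + j323.6 Ω
  Z4: Z = 1/(jωC) = -j/(ω·C) = 0 - j3084 Ω
Step 3 — Ladder network (open output): work backward from the far end, alternating series and parallel combinations. Z_in = 115.6 - j2.733 Ω = 115.6∠-1.4° Ω.
Step 4 — Source phasor: V = 250∠-90.0° V = 0 - j250 V.
Step 5 — Ohm's law: I = V / Z_total = (0 - j250) / (115.6 - j2.733) = 0.05108 - j2.161 A.
Step 6 — Convert to polar: |I| = 2.162 A, ∠I = -88.6°.

I = 2.162∠-88.6° A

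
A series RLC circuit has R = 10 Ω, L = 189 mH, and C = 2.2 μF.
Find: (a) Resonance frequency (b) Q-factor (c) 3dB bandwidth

Step 1 — Resonance: ω₀ = 1/√(LC) = 1/√(0.189·2.2e-06) = 1551 rad/s.
Step 2 — f₀ = ω₀/(2π) = 246.8 Hz.
Step 3 — Series Q: Q = ω₀L/R = 1551·0.189/10 = 29.31.
Step 4 — Bandwidth: Δω = ω₀/Q = 52.91 rad/s; BW = Δω/(2π) = 8.421 Hz.

(a) f₀ = 246.8 Hz  (b) Q = 29.31  (c) BW = 8.421 Hz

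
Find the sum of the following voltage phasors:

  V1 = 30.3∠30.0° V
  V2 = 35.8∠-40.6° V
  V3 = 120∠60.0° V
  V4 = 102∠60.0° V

Step 1 — Convert each phasor to rectangular form:
  V1 = 30.3·(cos(30.0°) + j·sin(30.0°)) = 26.24 + j15.15 V
  V2 = 35.8·(cos(-40.6°) + j·sin(-40.6°)) = 27.18 - j23.3 V
  V3 = 120·(cos(60.0°) + j·sin(60.0°)) = 60 + j103.9 V
  V4 = 102·(cos(60.0°) + j·sin(60.0°)) = 51 + j88.33 V
Step 2 — Sum components: V_total = 164.4 + j184.1 V.
Step 3 — Convert to polar: |V_total| = 246.8 V, ∠V_total = 48.2°.

V_total = 246.8∠48.2° V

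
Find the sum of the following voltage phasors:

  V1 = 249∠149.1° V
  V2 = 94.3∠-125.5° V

Step 1 — Convert each phasor to rectangular form:
  V1 = 249·(cos(149.1°) + j·sin(149.1°)) = -213.7 + j127.9 V
  V2 = 94.3·(cos(-125.5°) + j·sin(-125.5°)) = -54.76 - j76.77 V
Step 2 — Sum components: V_total = -268.4 + j51.1 V.
Step 3 — Convert to polar: |V_total| = 273.2 V, ∠V_total = 169.2°.

V_total = 273.2∠169.2° V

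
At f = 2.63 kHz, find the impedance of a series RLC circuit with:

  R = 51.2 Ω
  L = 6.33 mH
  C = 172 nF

Step 1 — Angular frequency: ω = 2π·f = 2π·2630 = 1.652e+04 rad/s.
Step 2 — Component impedances:
  R: Z = R = 51.2 Ω
  L: Z = jωL = j·1.652e+04·0.00633 = 0 + j104.6 Ω
  C: Z = 1/(jωC) = -j/(ω·C) = 0 - j351.8 Ω
Step 3 — Series combination: Z_total = R + L + C = 51.2 - j247.2 Ω = 252.5∠-78.3° Ω.

Z = 51.2 - j247.2 Ω = 252.5∠-78.3° Ω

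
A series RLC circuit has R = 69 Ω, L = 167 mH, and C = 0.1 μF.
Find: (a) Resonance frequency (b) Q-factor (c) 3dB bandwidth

Step 1 — Resonance condition Im(Z)=0 gives ω₀ = 1/√(LC).
Step 2 — ω₀ = 1/√(0.167·1e-07) = 7738 rad/s.
Step 3 — f₀ = ω₀/(2π) = 1232 Hz.
Step 4 — Series Q: Q = ω₀L/R = 7738·0.167/69 = 18.73.
Step 5 — 3dB bandwidth: Δω = ω₀/Q = 413.2 rad/s; BW = Δω/(2π) = 65.76 Hz.

(a) f₀ = 1232 Hz  (b) Q = 18.73  (c) BW = 65.76 Hz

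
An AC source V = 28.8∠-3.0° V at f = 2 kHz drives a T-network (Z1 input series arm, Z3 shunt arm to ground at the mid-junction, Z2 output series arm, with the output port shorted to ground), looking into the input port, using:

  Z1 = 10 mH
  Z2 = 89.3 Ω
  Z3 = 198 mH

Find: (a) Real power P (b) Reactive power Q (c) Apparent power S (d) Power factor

Step 1 — Angular frequency: ω = 2π·f = 2π·2000 = 1.257e+04 rad/s.
Step 2 — Component impedances:
  Z1: Z = jωL = j·1.257e+04·0.01 = 0 + j125.7 Ω
  Z2: Z = R = 89.3 Ω
  Z3: Z = jωL = j·1.257e+04·0.198 = 0 + j2488 Ω
Step 3 — With the output port shorted to ground, the output series arm Z2 runs from the junction to ground; the shunt arm Z3 also runs from the junction to ground. They appear in parallel: Z3 || Z2 = 89.19 + j3.201 Ω.
Step 4 — Series with input arm Z1: Z_in = Z1 + (Z3 || Z2) = 89.19 + j128.9 Ω = 156.7∠55.3° Ω.
Step 5 — Source phasor: V = 28.8∠-3.0° V = 28.76 - j1.507 V.
Step 6 — Current: I = V / Z = 0.09653 - j0.1564 A = 0.1838∠-58.3° A.
Step 7 — Complex power: S = V·I* = 3.012 + j4.352 VA.
Step 8 — Real power: P = Re(S) = 3.012 W.
Step 9 — Reactive power: Q = Im(S) = 4.352 VAR.
Step 10 — Apparent power: |S| = 5.293 VA.
Step 11 — Power factor: PF = P/|S| = 0.5691 (lagging).

(a) P = 3.012 W  (b) Q = 4.352 VAR  (c) S = 5.293 VA  (d) PF = 0.5691 (lagging)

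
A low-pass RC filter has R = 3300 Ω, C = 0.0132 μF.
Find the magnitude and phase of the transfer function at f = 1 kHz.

Step 1 — Angular frequency: ω = 2π·1000 = 6283 rad/s.
Step 2 — Transfer function: H(jω) = 1/(1 + jωRC).
Step 3 — Denominator: 1 + jωRC = 1 + j·6283·3300·1.32e-08 = 1 + j0.2737.
Step 4 — H = 0.9303 - j0.2546.
Step 5 — Magnitude: |H| = 0.9645 (-0.3 dB); phase: φ = -15.3°.

|H| = 0.9645 (-0.3 dB), φ = -15.3°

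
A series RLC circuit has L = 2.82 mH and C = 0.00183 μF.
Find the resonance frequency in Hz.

Step 1 — Resonance condition Im(Z)=0 gives ω₀ = 1/√(LC).
Step 2 — ω₀ = 1/√(0.00282·1.83e-09) = 4.402e+05 rad/s.
Step 3 — f₀ = ω₀/(2π) = 7.006e+04 Hz.

f₀ = 7.006e+04 Hz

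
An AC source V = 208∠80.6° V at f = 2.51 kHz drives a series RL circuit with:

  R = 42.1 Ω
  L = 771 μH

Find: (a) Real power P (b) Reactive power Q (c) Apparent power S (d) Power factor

Step 1 — Angular frequency: ω = 2π·f = 2π·2510 = 1.577e+04 rad/s.
Step 2 — Component impedances:
  R: Z = R = 42.1 Ω
  L: Z = jωL = j·1.577e+04·0.000771 = 0 + j12.16 Ω
Step 3 — Series combination: Z_total = R + L = 42.1 + j12.16 Ω = 43.82∠16.1° Ω.
Step 4 — Source phasor: V = 208∠80.6° V = 33.97 + j205.2 V.
Step 5 — Current: I = V / Z = 2.044 + j4.284 A = 4.747∠64.5° A.
Step 6 — Complex power: S = V·I* = 948.5 + j274 VA.
Step 7 — Real power: P = Re(S) = 948.5 W.
Step 8 — Reactive power: Q = Im(S) = 274 VAR.
Step 9 — Apparent power: |S| = 987.3 VA.
Step 10 — Power factor: PF = P/|S| = 0.9607 (lagging).

(a) P = 948.5 W  (b) Q = 274 VAR  (c) S = 987.3 VA  (d) PF = 0.9607 (lagging)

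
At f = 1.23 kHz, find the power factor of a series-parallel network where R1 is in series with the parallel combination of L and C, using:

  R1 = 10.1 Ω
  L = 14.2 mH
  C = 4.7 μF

Step 1 — Angular frequency: ω = 2π·f = 2π·1230 = 7728 rad/s.
Step 2 — Component impedances:
  R1: Z = R = 10.1 Ω
  L: Z = jωL = j·7728·0.0142 = 0 + j109.7 Ω
  C: Z = 1/(jωC) = -j/(ω·C) = 0 - j27.53 Ω
Step 3 — Parallel branch: L || C = 1/(1/L + 1/C) = 0 - j36.75 Ω.
Step 4 — Series with R1: Z_total = R1 + (L || C) = 10.1 - j36.75 Ω = 38.11∠-74.6° Ω.
Step 5 — Power factor: PF = cos(φ) = Re(Z)/|Z| = 10.1/38.11 = 0.265.
Step 6 — Type: Im(Z) = -36.75 ⇒ leading (phase φ = -74.6°).

PF = 0.265 (leading, φ = -74.6°)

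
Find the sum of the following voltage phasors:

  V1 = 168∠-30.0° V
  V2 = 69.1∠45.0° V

Step 1 — Convert each phasor to rectangular form:
  V1 = 168·(cos(-30.0°) + j·sin(-30.0°)) = 145.5 - j84 V
  V2 = 69.1·(cos(45.0°) + j·sin(45.0°)) = 48.86 + j48.86 V
Step 2 — Sum components: V_total = 194.4 - j35.14 V.
Step 3 — Convert to polar: |V_total| = 197.5 V, ∠V_total = -10.2°.

V_total = 197.5∠-10.2° V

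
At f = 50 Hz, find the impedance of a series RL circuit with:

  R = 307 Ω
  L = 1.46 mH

Step 1 — Angular frequency: ω = 2π·f = 2π·50 = 314.2 rad/s.
Step 2 — Component impedances:
  R: Z = R = 307 Ω
  L: Z = jωL = j·314.2·0.00146 = 0 + j0.4587 Ω
Step 3 — Series combination: Z_total = R + L = 307 + j0.4587 Ω = 307∠0.1° Ω.

Z = 307 + j0.4587 Ω = 307∠0.1° Ω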